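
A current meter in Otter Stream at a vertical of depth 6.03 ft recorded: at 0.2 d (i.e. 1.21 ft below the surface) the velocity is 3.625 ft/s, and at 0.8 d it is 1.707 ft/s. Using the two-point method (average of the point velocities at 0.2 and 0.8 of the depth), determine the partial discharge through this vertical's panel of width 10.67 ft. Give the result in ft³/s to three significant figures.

172 ft³/s

v̄ = (3.625 + 1.707) / 2 = 2.666 ft/s
q = v̄ × d × w = 2.666 × 6.03 × 10.67 = 171.5 ft³/s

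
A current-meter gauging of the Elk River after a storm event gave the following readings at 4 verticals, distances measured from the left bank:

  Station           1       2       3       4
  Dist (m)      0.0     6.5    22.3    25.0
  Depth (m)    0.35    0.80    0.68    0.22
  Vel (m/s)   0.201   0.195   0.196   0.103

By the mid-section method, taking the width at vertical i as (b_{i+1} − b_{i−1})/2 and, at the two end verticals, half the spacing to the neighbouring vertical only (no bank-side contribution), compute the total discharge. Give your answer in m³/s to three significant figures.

3.23 m³/s

w_1 = (6.5 − 0.0)/2 = 3.25 m; q_1 = 0.201 × 0.35 × 3.25 = 0.2286 m³/s
w_2 = (22.3 − 0.0)/2 = 11.15 m; q_2 = 0.195 × 0.80 × 11.15 = 1.739 m³/s
w_3 = (25.0 − 6.5)/2 = 9.25 m; q_3 = 0.196 × 0.68 × 9.25 = 1.233 m³/s
w_4 = (25.0 − 22.3)/2 = 1.35 m; q_4 = 0.103 × 0.22 × 1.35 = 0.03059 m³/s
Q = Σ qᵢ = 3.231 m³/s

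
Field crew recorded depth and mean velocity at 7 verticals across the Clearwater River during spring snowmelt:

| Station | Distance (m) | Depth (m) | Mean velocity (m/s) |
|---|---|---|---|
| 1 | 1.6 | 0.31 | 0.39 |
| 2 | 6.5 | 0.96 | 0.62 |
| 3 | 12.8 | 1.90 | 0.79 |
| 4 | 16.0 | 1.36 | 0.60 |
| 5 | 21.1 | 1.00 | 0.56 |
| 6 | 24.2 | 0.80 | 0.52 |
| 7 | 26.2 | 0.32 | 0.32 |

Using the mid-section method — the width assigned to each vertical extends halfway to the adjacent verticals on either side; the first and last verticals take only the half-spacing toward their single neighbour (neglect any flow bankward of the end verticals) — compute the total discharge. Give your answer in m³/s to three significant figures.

17.6 m³/s

w_1 = (6.5 − 1.6)/2 = 2.45 m; q_1 = 0.39 × 0.31 × 2.45 = 0.2962 m³/s
w_2 = (12.8 − 1.6)/2 = 5.6 m; q_2 = 0.62 × 0.96 × 5.6 = 3.333 m³/s
w_3 = (16.0 − 6.5)/2 = 4.75 m; q_3 = 0.79 × 1.90 × 4.75 = 7.130 m³/s
w_4 = (21.1 − 12.8)/2 = 4.15 m; q_4 = 0.60 × 1.36 × 4.15 = 3.386 m³/s
w_5 = (24.2 − 16.0)/2 = 4.1 m; q_5 = 0.56 × 1.00 × 4.1 = 2.296 m³/s
w_6 = (26.2 − 21.1)/2 = 2.55 m; q_6 = 0.52 × 0.80 × 2.55 = 1.061 m³/s
w_7 = (26.2 − 24.2)/2 = 1 m; q_7 = 0.32 × 0.32 × 1 = 0.1024 m³/s
Q = Σ qᵢ = 17.60 m³/s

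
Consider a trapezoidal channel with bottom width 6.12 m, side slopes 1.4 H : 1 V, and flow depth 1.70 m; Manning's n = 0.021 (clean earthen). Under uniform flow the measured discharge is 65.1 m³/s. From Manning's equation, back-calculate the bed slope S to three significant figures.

0.00696

A = (b + z·y)·y = (6.12 + 1.4×1.70)×1.70 = 14.45 m²
P = b + 2y√(1+z²) = 6.12 + 2×1.70×√(1+1.4²) = 11.97 m
R = A/P = 14.45/11.97 = 1.207 m
S = (Q·n / (1·A·R^(2/3)))² = (65.1×0.021 / (1×14.45×1.134))² = 0.006963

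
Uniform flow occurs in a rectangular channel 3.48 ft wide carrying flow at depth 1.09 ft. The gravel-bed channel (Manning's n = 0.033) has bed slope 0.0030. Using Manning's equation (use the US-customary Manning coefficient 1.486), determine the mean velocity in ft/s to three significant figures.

1.89 ft/s

A = b·y = 3.48 × 1.09 = 3.793 ft²
P = b + 2y = 3.48 + 2×1.09 = 5.660 ft
R = A/P = 3.793/5.660 = 0.6702 ft
Q = (1.486/n)·A·R^(2/3)·S^(1/2) = (1.486/0.033) × 3.793 × 0.6702^(2/3) × 0.0030^(1/2) = 7.165 ft³/s
V = Q/A = 7.165/3.793 = 1.889 ft/s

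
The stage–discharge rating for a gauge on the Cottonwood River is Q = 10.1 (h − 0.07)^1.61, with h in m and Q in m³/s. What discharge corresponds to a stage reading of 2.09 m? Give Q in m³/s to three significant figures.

31.3 m³/s

Q = 10.1 × (2.09 − 0.07)^1.61 = 10.1 × 2.02^1.61 = 31.33 m³/s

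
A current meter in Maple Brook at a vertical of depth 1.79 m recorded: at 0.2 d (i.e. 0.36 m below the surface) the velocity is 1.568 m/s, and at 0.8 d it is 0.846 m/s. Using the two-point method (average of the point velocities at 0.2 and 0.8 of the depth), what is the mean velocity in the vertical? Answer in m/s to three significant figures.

1.21 m/s

v̄ = (1.568 + 0.846) / 2 = 1.207 m/s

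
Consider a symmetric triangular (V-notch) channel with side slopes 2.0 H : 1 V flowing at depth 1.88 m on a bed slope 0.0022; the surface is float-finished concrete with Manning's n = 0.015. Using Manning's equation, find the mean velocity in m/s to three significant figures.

A = z·y² = 2.0×1.88² = 7.069 m²
P = 2y√(1+z²) = 2×1.88×√(1+2.0²) = 8.408 m
R = A/P = 7.069/8.408 = 0.8408 m
Q = (1/n)·A·R^(2/3)·S^(1/2) = (1/0.015) × 7.069 × 0.8408^(2/3) × 0.0022^(1/2) = 19.69 m³/s
V = Q/A = 19.69/7.069 = 2.785 m/s

2.79 m/s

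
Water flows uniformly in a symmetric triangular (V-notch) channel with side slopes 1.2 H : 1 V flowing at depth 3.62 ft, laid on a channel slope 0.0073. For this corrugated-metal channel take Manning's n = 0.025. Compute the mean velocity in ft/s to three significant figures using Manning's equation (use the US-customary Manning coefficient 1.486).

6.33 ft/s

A = z·y² = 1.2×3.62² = 15.73 ft²
P = 2y√(1+z²) = 2×3.62×√(1+1.2²) = 11.31 ft
R = A/P = 15.73/11.31 = 1.390 ft
Q = (1.486/n)·A·R^(2/3)·S^(1/2) = (1.486/0.025) × 15.73 × 1.390^(2/3) × 0.0073^(1/2) = 99.49 ft³/s
V = Q/A = 99.49/15.73 = 6.327 ft/s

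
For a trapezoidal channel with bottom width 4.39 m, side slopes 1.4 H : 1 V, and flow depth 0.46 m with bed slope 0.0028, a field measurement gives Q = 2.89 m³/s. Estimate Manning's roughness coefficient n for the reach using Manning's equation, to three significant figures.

A = (b + z·y)·y = (4.39 + 1.4×0.46)×0.46 = 2.316 m²
P = b + 2y√(1+z²) = 4.39 + 2×0.46×√(1+1.4²) = 5.973 m
R = A/P = 2.316/5.973 = 0.3877 m
n = (1/Q)·A·R^(2/3)·S^(1/2) = (1/2.89) × 2.316 × 0.5317 × 0.05292 = 0.02254

0.0225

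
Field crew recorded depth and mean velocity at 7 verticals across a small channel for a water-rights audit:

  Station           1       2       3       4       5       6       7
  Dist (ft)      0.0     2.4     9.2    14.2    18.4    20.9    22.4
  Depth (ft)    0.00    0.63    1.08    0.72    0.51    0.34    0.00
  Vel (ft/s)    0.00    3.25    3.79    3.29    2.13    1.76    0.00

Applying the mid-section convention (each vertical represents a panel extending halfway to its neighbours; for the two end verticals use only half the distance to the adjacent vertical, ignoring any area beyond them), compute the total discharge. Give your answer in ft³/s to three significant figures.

49.3 ft³/s

w_2 = (9.2 − 0.0)/2 = 4.6 ft; q_2 = 3.25 × 0.63 × 4.6 = 9.419 ft³/s
w_3 = (14.2 − 2.4)/2 = 5.9 ft; q_3 = 3.79 × 1.08 × 5.9 = 24.15 ft³/s
w_4 = (18.4 − 9.2)/2 = 4.6 ft; q_4 = 3.29 × 0.72 × 4.6 = 10.90 ft³/s
w_5 = (20.9 − 14.2)/2 = 3.35 ft; q_5 = 2.13 × 0.51 × 3.35 = 3.639 ft³/s
w_6 = (22.4 − 18.4)/2 = 2 ft; q_6 = 1.76 × 0.34 × 2 = 1.197 ft³/s
Stations 1, 7 contribute zero (depth or velocity is 0).
Q = Σ qᵢ = 49.30 ft³/s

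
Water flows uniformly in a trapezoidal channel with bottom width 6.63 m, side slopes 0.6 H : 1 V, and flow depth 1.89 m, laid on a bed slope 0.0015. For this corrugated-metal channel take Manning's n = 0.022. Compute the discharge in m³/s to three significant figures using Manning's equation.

31.2 m³/s

A = (b + z·y)·y = (6.63 + 0.6×1.89)×1.89 = 14.67 m²
P = b + 2y√(1+z²) = 6.63 + 2×1.89×√(1+0.6²) = 11.04 m
R = A/P = 14.67/11.04 = 1.329 m
Q = (1/n)·A·R^(2/3)·S^(1/2) = (1/0.022) × 14.67 × 1.329^(2/3) × 0.0015^(1/2) = 31.23 m³/s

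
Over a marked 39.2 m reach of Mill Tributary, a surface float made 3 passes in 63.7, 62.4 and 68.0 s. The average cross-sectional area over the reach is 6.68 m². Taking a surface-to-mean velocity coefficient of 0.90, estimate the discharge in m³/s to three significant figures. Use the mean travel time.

t̄ = (63.7 + 62.4 + 68.0) / 3 = 64.7 s
v_surface = L / t̄ = 39.2 / 64.7 = 0.6059 m/s
v_mean = 0.90 × 0.6059 = 0.5453 m/s
Q = A × v_mean = 6.68 × 0.5453 = 3.643 m³/s

3.64 m³/s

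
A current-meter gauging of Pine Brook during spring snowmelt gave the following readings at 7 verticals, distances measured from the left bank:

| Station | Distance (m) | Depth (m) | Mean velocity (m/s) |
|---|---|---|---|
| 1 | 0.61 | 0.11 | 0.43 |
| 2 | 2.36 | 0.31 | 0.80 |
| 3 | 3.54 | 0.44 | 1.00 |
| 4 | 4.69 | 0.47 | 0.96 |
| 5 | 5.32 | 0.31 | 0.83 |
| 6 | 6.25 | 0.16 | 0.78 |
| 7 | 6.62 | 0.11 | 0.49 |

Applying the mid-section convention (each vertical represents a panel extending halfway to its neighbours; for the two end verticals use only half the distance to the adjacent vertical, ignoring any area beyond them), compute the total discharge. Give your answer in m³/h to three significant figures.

5800 m³/h

w_1 = (2.36 − 0.61)/2 = 0.875 m; q_1 = 0.43 × 0.11 × 0.875 = 0.04139 m³/s
w_2 = (3.54 − 0.61)/2 = 1.465 m; q_2 = 0.80 × 0.31 × 1.465 = 0.3633 m³/s
w_3 = (4.69 − 2.36)/2 = 1.165 m; q_3 = 1.00 × 0.44 × 1.165 = 0.5126 m³/s
w_4 = (5.32 − 3.54)/2 = 0.89 m; q_4 = 0.96 × 0.47 × 0.89 = 0.4016 m³/s
w_5 = (6.25 − 4.69)/2 = 0.78 m; q_5 = 0.83 × 0.31 × 0.78 = 0.2007 m³/s
w_6 = (6.62 − 5.32)/2 = 0.65 m; q_6 = 0.78 × 0.16 × 0.65 = 0.08112 m³/s
w_7 = (6.62 − 6.25)/2 = 0.185 m; q_7 = 0.49 × 0.11 × 0.185 = 0.009972 m³/s
Q = Σ qᵢ = 1.611 m³/s
= 1.611 × 3600 = 5798 m³/h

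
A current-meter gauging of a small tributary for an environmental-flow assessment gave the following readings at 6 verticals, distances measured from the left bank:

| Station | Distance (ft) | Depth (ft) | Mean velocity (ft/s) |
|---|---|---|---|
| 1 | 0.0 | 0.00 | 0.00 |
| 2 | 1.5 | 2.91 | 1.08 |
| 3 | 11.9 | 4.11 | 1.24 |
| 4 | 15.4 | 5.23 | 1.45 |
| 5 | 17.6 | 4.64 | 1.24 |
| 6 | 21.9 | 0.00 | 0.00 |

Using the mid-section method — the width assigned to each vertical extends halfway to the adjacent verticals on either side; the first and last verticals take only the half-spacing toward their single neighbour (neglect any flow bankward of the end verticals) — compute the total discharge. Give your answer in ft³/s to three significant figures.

w_2 = (11.9 − 0.0)/2 = 5.95 ft; q_2 = 1.08 × 2.91 × 5.95 = 18.70 ft³/s
w_3 = (15.4 − 1.5)/2 = 6.95 ft; q_3 = 1.24 × 4.11 × 6.95 = 35.42 ft³/s
w_4 = (17.6 − 11.9)/2 = 2.85 ft; q_4 = 1.45 × 5.23 × 2.85 = 21.61 ft³/s
w_5 = (21.9 − 15.4)/2 = 3.25 ft; q_5 = 1.24 × 4.64 × 3.25 = 18.70 ft³/s
Stations 1, 6 contribute zero (depth or velocity is 0).
Q = Σ qᵢ = 94.43 ft³/s

94.4 ft³/s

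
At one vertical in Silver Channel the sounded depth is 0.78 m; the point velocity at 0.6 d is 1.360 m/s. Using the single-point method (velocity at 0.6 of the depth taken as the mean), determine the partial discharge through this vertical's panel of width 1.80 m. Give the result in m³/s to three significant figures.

1.91 m³/s

v̄ = v₀.₆ = 1.360 m/s
q = v̄ × d × w = 1.360 × 0.78 × 1.80 = 1.909 m³/s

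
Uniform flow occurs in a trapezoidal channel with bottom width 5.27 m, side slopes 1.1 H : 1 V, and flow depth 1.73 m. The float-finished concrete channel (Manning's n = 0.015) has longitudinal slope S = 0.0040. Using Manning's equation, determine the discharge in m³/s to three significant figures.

58.8 m³/s

A = (b + z·y)·y = (5.27 + 1.1×1.73)×1.73 = 12.41 m²
P = b + 2y√(1+z²) = 5.27 + 2×1.73×√(1+1.1²) = 10.41 m
R = A/P = 12.41/10.41 = 1.192 m
Q = (1/n)·A·R^(2/3)·S^(1/2) = (1/0.015) × 12.41 × 1.192^(2/3) × 0.0040^(1/2) = 58.81 m³/s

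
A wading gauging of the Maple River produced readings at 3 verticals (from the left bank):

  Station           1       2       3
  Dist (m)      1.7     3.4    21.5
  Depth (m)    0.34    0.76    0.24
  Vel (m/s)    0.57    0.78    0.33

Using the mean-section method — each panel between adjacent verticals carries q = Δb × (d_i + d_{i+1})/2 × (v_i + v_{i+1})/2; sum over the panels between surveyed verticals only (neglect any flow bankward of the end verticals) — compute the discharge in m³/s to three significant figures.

5.65 m³/s

Panel 1-2: Δb = 1.7 m, d̄ = (0.34+0.76)/2 = 0.55, v̄ = (0.57+0.78)/2 = 0.675 → q = 1.7×0.55×0.675 = 0.6311 m³/s
Panel 2-3: Δb = 18.1 m, d̄ = (0.76+0.24)/2 = 0.5, v̄ = (0.78+0.33)/2 = 0.555 → q = 18.1×0.5×0.555 = 5.023 m³/s
Q = Σ q = 5.654 m³/s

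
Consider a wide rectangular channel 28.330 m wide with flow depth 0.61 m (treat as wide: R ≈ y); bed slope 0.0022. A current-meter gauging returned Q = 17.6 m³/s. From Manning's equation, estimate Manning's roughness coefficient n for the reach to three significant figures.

A = b·y = 28.330 × 0.61 = 17.28 m²
Wide channel: R ≈ y = 0.61 m
n = (1/Q)·A·R^(2/3)·S^(1/2) = (1/17.6) × 17.28 × 0.7193 × 0.04690 = 0.03313

0.0331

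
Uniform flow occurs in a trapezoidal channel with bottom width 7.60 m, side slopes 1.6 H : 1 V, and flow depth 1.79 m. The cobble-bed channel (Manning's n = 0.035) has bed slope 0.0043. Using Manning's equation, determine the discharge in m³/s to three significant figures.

A = (b + z·y)·y = (7.60 + 1.6×1.79)×1.79 = 18.73 m²
P = b + 2y√(1+z²) = 7.60 + 2×1.79×√(1+1.6²) = 14.35 m
R = A/P = 18.73/14.35 = 1.305 m
Q = (1/n)·A·R^(2/3)·S^(1/2) = (1/0.035) × 18.73 × 1.305^(2/3) × 0.0043^(1/2) = 41.90 m³/s

41.9 m³/s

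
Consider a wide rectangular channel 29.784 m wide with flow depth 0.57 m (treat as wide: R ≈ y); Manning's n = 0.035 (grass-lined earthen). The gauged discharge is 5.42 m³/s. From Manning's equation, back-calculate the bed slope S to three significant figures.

0.000264

A = b·y = 29.784 × 0.57 = 16.98 m²
Wide channel: R ≈ y = 0.57 m
S = (Q·n / (1·A·R^(2/3)))² = (5.42×0.035 / (1×16.98×0.6875))² = 0.0002642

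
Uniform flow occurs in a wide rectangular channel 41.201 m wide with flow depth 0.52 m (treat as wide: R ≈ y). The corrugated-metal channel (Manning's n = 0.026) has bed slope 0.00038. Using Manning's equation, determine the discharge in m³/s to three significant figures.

10.4 m³/s

A = b·y = 41.201 × 0.52 = 21.42 m²
Wide channel: R ≈ y = 0.52 m
Q = (1/n)·A·R^(2/3)·S^(1/2) = (1/0.026) × 21.42 × 0.5200^(2/3) × 0.00038^(1/2) = 10.39 m³/s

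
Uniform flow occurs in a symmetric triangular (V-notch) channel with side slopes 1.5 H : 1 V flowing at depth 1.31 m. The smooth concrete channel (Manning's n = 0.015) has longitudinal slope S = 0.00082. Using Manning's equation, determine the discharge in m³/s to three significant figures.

3.28 m³/s

A = z·y² = 1.5×1.31² = 2.574 m²
P = 2y√(1+z²) = 2×1.31×√(1+1.5²) = 4.723 m
R = A/P = 2.574/4.723 = 0.5450 m
Q = (1/n)·A·R^(2/3)·S^(1/2) = (1/0.015) × 2.574 × 0.5450^(2/3) × 0.00082^(1/2) = 3.279 m³/s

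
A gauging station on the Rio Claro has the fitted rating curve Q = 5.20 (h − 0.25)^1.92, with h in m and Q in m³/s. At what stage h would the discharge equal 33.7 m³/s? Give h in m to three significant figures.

h − h₀ = (Q/C)^(1/b) = (33.7/5.20)^(1/1.92) = 2.647 m
h = 0.25 + 2.647 = 2.897 m

2.90 m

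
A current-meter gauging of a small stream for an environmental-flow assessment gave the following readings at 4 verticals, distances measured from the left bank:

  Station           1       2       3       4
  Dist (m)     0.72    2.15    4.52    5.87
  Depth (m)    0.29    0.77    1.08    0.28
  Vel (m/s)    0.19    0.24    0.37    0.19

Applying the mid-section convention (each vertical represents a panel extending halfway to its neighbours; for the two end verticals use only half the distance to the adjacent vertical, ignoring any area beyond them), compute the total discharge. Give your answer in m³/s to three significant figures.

w_1 = (2.15 − 0.72)/2 = 0.715 m; q_1 = 0.19 × 0.29 × 0.715 = 0.03940 m³/s
w_2 = (4.52 − 0.72)/2 = 1.9 m; q_2 = 0.24 × 0.77 × 1.9 = 0.3511 m³/s
w_3 = (5.87 − 2.15)/2 = 1.86 m; q_3 = 0.37 × 1.08 × 1.86 = 0.7433 m³/s
w_4 = (5.87 − 4.52)/2 = 0.675 m; q_4 = 0.19 × 0.28 × 0.675 = 0.03591 m³/s
Q = Σ qᵢ = 1.170 m³/s

1.17 m³/s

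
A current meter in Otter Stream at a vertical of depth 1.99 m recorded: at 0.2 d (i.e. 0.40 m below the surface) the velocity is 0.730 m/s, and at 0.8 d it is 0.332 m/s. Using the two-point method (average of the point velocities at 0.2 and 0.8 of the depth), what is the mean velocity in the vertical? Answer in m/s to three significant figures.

0.531 m/s

v̄ = (0.730 + 0.332) / 2 = 0.5310 m/s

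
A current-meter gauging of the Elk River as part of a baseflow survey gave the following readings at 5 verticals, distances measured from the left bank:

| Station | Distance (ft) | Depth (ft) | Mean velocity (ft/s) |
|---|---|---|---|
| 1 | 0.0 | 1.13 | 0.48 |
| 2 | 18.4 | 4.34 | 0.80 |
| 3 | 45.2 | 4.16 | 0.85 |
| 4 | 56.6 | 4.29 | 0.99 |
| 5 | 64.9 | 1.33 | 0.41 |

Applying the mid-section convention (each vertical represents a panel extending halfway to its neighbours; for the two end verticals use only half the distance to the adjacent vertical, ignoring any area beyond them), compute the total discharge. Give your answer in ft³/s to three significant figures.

w_1 = (18.4 − 0.0)/2 = 9.2 ft; q_1 = 0.48 × 1.13 × 9.2 = 4.990 ft³/s
w_2 = (45.2 − 0.0)/2 = 22.6 ft; q_2 = 0.80 × 4.34 × 22.6 = 78.47 ft³/s
w_3 = (56.6 − 18.4)/2 = 19.1 ft; q_3 = 0.85 × 4.16 × 19.1 = 67.54 ft³/s
w_4 = (64.9 − 45.2)/2 = 9.85 ft; q_4 = 0.99 × 4.29 × 9.85 = 41.83 ft³/s
w_5 = (64.9 − 56.6)/2 = 4.15 ft; q_5 = 0.41 × 1.33 × 4.15 = 2.263 ft³/s
Q = Σ qᵢ = 195.1 ft³/s

195 ft³/s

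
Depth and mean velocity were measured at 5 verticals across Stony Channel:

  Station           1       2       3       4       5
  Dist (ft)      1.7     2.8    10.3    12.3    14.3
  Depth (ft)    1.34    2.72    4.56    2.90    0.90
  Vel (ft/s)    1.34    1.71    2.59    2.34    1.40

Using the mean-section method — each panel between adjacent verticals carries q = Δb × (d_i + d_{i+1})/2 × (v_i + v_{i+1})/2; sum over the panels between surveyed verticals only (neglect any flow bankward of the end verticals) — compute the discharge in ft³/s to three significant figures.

87.6 ft³/s

Panel 1-2: Δb = 1.1 ft, d̄ = (1.34+2.72)/2 = 2.03, v̄ = (1.34+1.71)/2 = 1.525 → q = 1.1×2.03×1.525 = 3.405 ft³/s
Panel 2-3: Δb = 7.5 ft, d̄ = (2.72+4.56)/2 = 3.64, v̄ = (1.71+2.59)/2 = 2.15 → q = 7.5×3.64×2.15 = 58.70 ft³/s
Panel 3-4: Δb = 2 ft, d̄ = (4.56+2.90)/2 = 3.73, v̄ = (2.59+2.34)/2 = 2.465 → q = 2×3.73×2.465 = 18.39 ft³/s
Panel 4-5: Δb = 2 ft, d̄ = (2.90+0.90)/2 = 1.9, v̄ = (2.34+1.40)/2 = 1.87 → q = 2×1.9×1.87 = 7.106 ft³/s
Q = Σ q = 87.60 ft³/s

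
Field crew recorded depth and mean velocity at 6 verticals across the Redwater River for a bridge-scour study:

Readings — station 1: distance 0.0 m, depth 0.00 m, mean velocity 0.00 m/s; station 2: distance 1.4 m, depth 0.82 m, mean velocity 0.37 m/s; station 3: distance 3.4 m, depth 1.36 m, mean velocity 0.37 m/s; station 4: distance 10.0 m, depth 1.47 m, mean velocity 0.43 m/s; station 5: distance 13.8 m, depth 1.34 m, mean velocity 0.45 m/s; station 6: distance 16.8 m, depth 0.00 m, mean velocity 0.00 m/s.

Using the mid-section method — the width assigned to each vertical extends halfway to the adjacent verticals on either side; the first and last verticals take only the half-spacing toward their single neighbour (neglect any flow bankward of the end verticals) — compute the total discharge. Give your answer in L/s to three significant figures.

w_2 = (3.4 − 0.0)/2 = 1.7 m; q_2 = 0.37 × 0.82 × 1.7 = 0.5158 m³/s
w_3 = (10.0 − 1.4)/2 = 4.3 m; q_3 = 0.37 × 1.36 × 4.3 = 2.164 m³/s
w_4 = (13.8 − 3.4)/2 = 5.2 m; q_4 = 0.43 × 1.47 × 5.2 = 3.287 m³/s
w_5 = (16.8 − 10.0)/2 = 3.4 m; q_5 = 0.45 × 1.34 × 3.4 = 2.050 m³/s
Stations 1, 6 contribute zero (depth or velocity is 0).
Q = Σ qᵢ = 8.017 m³/s
= 8.017 × 1000 = 8017 L/s

8020 L/s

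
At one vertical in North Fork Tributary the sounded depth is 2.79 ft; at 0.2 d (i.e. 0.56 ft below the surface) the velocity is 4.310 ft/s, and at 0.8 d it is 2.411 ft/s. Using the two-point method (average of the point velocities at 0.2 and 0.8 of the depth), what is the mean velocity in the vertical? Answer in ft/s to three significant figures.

v̄ = (4.310 + 2.411) / 2 = 3.361 ft/s

3.36 ft/s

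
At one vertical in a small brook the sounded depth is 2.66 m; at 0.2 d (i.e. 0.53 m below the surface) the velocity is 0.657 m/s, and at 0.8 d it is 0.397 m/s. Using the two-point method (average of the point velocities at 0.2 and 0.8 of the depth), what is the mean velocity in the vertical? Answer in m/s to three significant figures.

v̄ = (0.657 + 0.397) / 2 = 0.5270 m/s

0.527 m/s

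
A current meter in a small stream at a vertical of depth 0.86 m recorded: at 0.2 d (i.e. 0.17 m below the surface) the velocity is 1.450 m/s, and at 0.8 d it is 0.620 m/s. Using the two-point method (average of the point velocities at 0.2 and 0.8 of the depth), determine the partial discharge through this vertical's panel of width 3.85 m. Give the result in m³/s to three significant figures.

3.43 m³/s

v̄ = (1.450 + 0.620) / 2 = 1.035 m/s
q = v̄ × d × w = 1.035 × 0.86 × 3.85 = 3.427 m³/s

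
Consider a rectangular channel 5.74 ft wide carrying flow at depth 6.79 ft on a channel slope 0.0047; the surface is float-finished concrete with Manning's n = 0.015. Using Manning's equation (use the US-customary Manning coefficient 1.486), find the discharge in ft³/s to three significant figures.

423 ft³/s

A = b·y = 5.74 × 6.79 = 38.97 ft²
P = b + 2y = 5.74 + 2×6.79 = 19.32 ft
R = A/P = 38.97/19.32 = 2.017 ft
Q = (1.486/n)·A·R^(2/3)·S^(1/2) = (1.486/0.015) × 38.97 × 2.017^(2/3) × 0.0047^(1/2) = 422.6 ft³/s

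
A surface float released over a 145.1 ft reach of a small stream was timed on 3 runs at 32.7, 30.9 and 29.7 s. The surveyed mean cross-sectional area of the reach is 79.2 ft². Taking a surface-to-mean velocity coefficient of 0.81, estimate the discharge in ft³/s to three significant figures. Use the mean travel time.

t̄ = (32.7 + 30.9 + 29.7) / 3 = 31.1 s
v_surface = L / t̄ = 145.1 / 31.1 = 4.666 ft/s
v_mean = 0.81 × 4.666 = 3.779 ft/s
Q = A × v_mean = 79.2 × 3.779 = 299.3 ft³/s

299 ft³/s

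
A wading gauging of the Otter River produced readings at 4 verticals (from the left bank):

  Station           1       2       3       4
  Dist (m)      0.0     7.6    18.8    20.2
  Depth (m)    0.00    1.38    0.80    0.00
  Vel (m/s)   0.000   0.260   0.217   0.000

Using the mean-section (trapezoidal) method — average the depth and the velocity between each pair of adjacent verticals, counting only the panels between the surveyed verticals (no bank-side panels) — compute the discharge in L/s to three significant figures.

Panel 1-2: Δb = 7.6 m, d̄ = (0.00+1.38)/2 = 0.69, v̄ = (0.000+0.260)/2 = 0.13 → q = 7.6×0.69×0.13 = 0.6817 m³/s
Panel 2-3: Δb = 11.2 m, d̄ = (1.38+0.80)/2 = 1.09, v̄ = (0.260+0.217)/2 = 0.2385 → q = 11.2×1.09×0.2385 = 2.912 m³/s
Panel 3-4: Δb = 1.4 m, d̄ = (0.80+0.00)/2 = 0.4, v̄ = (0.217+0.000)/2 = 0.1085 → q = 1.4×0.4×0.1085 = 0.06076 m³/s
Q = Σ q = 3.654 m³/s
= 3.654 × 1000 = 3654 L/s

3650 L/s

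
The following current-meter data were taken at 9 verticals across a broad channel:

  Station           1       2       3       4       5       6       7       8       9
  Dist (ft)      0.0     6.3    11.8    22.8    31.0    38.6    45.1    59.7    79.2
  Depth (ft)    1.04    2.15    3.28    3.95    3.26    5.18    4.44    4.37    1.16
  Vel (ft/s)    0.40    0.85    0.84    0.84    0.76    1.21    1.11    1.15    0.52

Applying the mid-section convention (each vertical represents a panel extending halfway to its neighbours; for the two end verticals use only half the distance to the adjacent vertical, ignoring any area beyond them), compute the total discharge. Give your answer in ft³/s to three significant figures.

w_1 = (6.3 − 0.0)/2 = 3.15 ft; q_1 = 0.40 × 1.04 × 3.15 = 1.310 ft³/s
w_2 = (11.8 − 0.0)/2 = 5.9 ft; q_2 = 0.85 × 2.15 × 5.9 = 10.78 ft³/s
w_3 = (22.8 − 6.3)/2 = 8.25 ft; q_3 = 0.84 × 3.28 × 8.25 = 22.73 ft³/s
w_4 = (31.0 − 11.8)/2 = 9.6 ft; q_4 = 0.84 × 3.95 × 9.6 = 31.85 ft³/s
w_5 = (38.6 − 22.8)/2 = 7.9 ft; q_5 = 0.76 × 3.26 × 7.9 = 19.57 ft³/s
w_6 = (45.1 − 31.0)/2 = 7.05 ft; q_6 = 1.21 × 5.18 × 7.05 = 44.19 ft³/s
w_7 = (59.7 − 38.6)/2 = 10.55 ft; q_7 = 1.11 × 4.44 × 10.55 = 51.99 ft³/s
w_8 = (79.2 − 45.1)/2 = 17.05 ft; q_8 = 1.15 × 4.37 × 17.05 = 85.68 ft³/s
w_9 = (79.2 − 59.7)/2 = 9.75 ft; q_9 = 0.52 × 1.16 × 9.75 = 5.881 ft³/s
Q = Σ qᵢ = 274.0 ft³/s

274 ft³/s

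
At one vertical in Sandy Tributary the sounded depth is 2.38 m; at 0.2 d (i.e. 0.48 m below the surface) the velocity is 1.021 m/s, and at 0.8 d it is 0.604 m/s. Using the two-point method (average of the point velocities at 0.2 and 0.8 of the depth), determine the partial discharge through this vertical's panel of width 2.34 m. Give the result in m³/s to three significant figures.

4.52 m³/s

v̄ = (1.021 + 0.604) / 2 = 0.8125 m/s
q = v̄ × d × w = 0.8125 × 2.38 × 2.34 = 4.525 m³/s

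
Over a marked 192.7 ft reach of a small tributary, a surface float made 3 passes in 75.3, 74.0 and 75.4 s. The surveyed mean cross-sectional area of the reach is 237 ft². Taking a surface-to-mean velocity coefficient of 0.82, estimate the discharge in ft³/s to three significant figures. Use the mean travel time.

500 ft³/s

t̄ = (75.3 + 74.0 + 75.4) / 3 = 74.9 s
v_surface = L / t̄ = 192.7 / 74.9 = 2.573 ft/s
v_mean = 0.82 × 2.573 = 2.110 ft/s
Q = A × v_mean = 237 × 2.110 = 500.0 ft³/s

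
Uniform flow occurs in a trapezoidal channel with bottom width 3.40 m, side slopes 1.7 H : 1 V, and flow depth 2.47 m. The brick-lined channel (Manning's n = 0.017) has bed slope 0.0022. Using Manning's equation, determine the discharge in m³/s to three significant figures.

A = (b + z·y)·y = (3.40 + 1.7×2.47)×2.47 = 18.77 m²
P = b + 2y√(1+z²) = 3.40 + 2×2.47×√(1+1.7²) = 13.14 m
R = A/P = 18.77/13.14 = 1.428 m
Q = (1/n)·A·R^(2/3)·S^(1/2) = (1/0.017) × 18.77 × 1.428^(2/3) × 0.0022^(1/2) = 65.67 m³/s

65.7 m³/s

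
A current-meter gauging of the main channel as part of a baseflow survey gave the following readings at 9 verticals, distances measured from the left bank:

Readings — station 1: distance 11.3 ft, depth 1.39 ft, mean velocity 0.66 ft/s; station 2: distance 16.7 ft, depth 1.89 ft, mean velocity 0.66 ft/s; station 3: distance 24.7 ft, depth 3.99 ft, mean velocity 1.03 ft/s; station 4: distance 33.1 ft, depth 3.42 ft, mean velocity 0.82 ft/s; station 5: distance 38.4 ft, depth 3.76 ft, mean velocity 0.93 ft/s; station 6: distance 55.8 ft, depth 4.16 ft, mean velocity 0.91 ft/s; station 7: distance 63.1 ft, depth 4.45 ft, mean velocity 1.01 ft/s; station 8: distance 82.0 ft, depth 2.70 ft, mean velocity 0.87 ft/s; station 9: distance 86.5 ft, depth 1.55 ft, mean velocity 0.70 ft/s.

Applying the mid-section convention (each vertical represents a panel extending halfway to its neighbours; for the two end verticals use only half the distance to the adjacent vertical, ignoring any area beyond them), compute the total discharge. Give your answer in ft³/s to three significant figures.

w_1 = (16.7 − 11.3)/2 = 2.7 ft; q_1 = 0.66 × 1.39 × 2.7 = 2.477 ft³/s
w_2 = (24.7 − 11.3)/2 = 6.7 ft; q_2 = 0.66 × 1.89 × 6.7 = 8.358 ft³/s
w_3 = (33.1 − 16.7)/2 = 8.2 ft; q_3 = 1.03 × 3.99 × 8.2 = 33.70 ft³/s
w_4 = (38.4 − 24.7)/2 = 6.85 ft; q_4 = 0.82 × 3.42 × 6.85 = 19.21 ft³/s
w_5 = (55.8 − 33.1)/2 = 11.35 ft; q_5 = 0.93 × 3.76 × 11.35 = 39.69 ft³/s
w_6 = (63.1 − 38.4)/2 = 12.35 ft; q_6 = 0.91 × 4.16 × 12.35 = 46.75 ft³/s
w_7 = (82.0 − 55.8)/2 = 13.1 ft; q_7 = 1.01 × 4.45 × 13.1 = 58.88 ft³/s
w_8 = (86.5 − 63.1)/2 = 11.7 ft; q_8 = 0.87 × 2.70 × 11.7 = 27.48 ft³/s
w_9 = (86.5 − 82.0)/2 = 2.25 ft; q_9 = 0.70 × 1.55 × 2.25 = 2.441 ft³/s
Q = Σ qᵢ = 239.0 ft³/s

239 ft³/s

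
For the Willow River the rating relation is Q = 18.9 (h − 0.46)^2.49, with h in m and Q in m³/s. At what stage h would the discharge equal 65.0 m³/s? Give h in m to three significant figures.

2.10 m

h − h₀ = (Q/C)^(1/b) = (65.0/18.9)^(1/2.49) = 1.642 m
h = 0.46 + 1.642 = 2.102 m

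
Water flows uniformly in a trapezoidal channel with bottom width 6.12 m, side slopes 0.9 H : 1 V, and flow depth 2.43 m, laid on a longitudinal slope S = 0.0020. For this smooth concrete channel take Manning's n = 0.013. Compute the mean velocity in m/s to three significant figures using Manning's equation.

4.70 m/s

A = (b + z·y)·y = (6.12 + 0.9×2.43)×2.43 = 20.19 m²
P = b + 2y√(1+z²) = 6.12 + 2×2.43×√(1+0.9²) = 12.66 m
R = A/P = 20.19/12.66 = 1.595 m
Q = (1/n)·A·R^(2/3)·S^(1/2) = (1/0.013) × 20.19 × 1.595^(2/3) × 0.0020^(1/2) = 94.78 m³/s
V = Q/A = 94.78/20.19 = 4.696 m/s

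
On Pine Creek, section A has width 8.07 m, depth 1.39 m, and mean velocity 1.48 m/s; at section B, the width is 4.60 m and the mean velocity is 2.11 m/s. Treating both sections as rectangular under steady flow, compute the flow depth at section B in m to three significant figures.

Q = A₁V₁ = (8.07×1.39) × 1.48 = 16.60 m³/s
d₂ = Q/(b₂ V₂) = 16.60/(4.60×2.11) = 1.710 m

1.71 m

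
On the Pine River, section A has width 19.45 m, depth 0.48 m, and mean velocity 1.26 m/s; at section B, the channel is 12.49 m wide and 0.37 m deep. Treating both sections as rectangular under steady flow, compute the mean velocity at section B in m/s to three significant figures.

Q = A₁V₁ = (19.45×0.48) × 1.26 = 11.76 m³/s
A₂ = 12.49 × 0.37 = 4.621 m²
V₂ = Q/A₂ = 11.76/4.621 = 2.545 m/s

2.55 m/s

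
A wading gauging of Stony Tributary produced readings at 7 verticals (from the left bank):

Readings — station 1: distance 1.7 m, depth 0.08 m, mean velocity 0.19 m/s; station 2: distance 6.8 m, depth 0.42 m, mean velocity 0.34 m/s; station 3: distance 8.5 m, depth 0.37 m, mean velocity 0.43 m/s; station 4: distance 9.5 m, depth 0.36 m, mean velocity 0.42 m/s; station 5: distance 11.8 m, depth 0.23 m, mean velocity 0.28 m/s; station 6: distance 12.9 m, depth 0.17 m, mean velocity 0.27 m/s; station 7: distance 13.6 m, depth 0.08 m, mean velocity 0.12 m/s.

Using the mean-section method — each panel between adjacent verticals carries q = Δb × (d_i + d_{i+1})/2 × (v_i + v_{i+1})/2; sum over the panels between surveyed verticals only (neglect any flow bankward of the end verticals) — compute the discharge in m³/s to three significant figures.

Panel 1-2: Δb = 5.1 m, d̄ = (0.08+0.42)/2 = 0.25, v̄ = (0.19+0.34)/2 = 0.265 → q = 5.1×0.25×0.265 = 0.3379 m³/s
Panel 2-3: Δb = 1.7 m, d̄ = (0.42+0.37)/2 = 0.395, v̄ = (0.34+0.43)/2 = 0.385 → q = 1.7×0.395×0.385 = 0.2585 m³/s
Panel 3-4: Δb = 1 m, d̄ = (0.37+0.36)/2 = 0.365, v̄ = (0.43+0.42)/2 = 0.425 → q = 1×0.365×0.425 = 0.1551 m³/s
Panel 4-5: Δb = 2.3 m, d̄ = (0.36+0.23)/2 = 0.295, v̄ = (0.42+0.28)/2 = 0.35 → q = 2.3×0.295×0.35 = 0.2375 m³/s
Panel 5-6: Δb = 1.1 m, d̄ = (0.23+0.17)/2 = 0.2, v̄ = (0.28+0.27)/2 = 0.275 → q = 1.1×0.2×0.275 = 0.06050 m³/s
Panel 6-7: Δb = 0.7 m, d̄ = (0.17+0.08)/2 = 0.125, v̄ = (0.27+0.12)/2 = 0.195 → q = 0.7×0.125×0.195 = 0.01706 m³/s
Q = Σ q = 1.067 m³/s

1.07 m³/s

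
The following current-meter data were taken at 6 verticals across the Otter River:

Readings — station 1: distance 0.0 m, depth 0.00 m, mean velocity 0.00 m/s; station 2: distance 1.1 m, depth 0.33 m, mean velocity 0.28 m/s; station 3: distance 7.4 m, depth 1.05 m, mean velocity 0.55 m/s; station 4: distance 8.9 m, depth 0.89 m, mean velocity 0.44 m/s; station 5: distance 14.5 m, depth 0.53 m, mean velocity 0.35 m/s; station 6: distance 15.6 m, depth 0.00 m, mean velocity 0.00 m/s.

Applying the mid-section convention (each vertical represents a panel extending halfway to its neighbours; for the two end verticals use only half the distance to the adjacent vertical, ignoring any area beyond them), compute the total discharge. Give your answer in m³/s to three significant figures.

w_2 = (7.4 − 0.0)/2 = 3.7 m; q_2 = 0.28 × 0.33 × 3.7 = 0.3419 m³/s
w_3 = (8.9 − 1.1)/2 = 3.9 m; q_3 = 0.55 × 1.05 × 3.9 = 2.252 m³/s
w_4 = (14.5 − 7.4)/2 = 3.55 m; q_4 = 0.44 × 0.89 × 3.55 = 1.390 m³/s
w_5 = (15.6 − 8.9)/2 = 3.35 m; q_5 = 0.35 × 0.53 × 3.35 = 0.6214 m³/s
Stations 1, 6 contribute zero (depth or velocity is 0).
Q = Σ qᵢ = 4.606 m³/s

4.61 m³/s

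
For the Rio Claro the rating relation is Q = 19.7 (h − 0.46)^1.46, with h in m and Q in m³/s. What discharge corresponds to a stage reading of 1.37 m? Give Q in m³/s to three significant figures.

17.2 m³/s

Q = 19.7 × (1.37 − 0.46)^1.46 = 19.7 × 0.91^1.46 = 17.17 m³/s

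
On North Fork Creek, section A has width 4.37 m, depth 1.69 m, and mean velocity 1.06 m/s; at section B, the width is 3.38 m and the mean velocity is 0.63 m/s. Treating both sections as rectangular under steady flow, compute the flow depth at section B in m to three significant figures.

3.68 m

Q = A₁V₁ = (4.37×1.69) × 1.06 = 7.828 m³/s
d₂ = Q/(b₂ V₂) = 7.828/(3.38×0.63) = 3.676 m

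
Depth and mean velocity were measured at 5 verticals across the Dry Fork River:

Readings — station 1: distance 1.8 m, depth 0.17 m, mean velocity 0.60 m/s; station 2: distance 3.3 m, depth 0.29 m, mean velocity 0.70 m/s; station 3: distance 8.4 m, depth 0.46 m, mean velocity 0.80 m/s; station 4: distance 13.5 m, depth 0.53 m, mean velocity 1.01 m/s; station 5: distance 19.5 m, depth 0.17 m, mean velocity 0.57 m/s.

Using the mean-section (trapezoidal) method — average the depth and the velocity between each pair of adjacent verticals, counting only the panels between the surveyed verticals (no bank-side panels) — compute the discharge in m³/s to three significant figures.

5.60 m³/s

Panel 1-2: Δb = 1.5 m, d̄ = (0.17+0.29)/2 = 0.23, v̄ = (0.60+0.70)/2 = 0.65 → q = 1.5×0.23×0.65 = 0.2243 m³/s
Panel 2-3: Δb = 5.1 m, d̄ = (0.29+0.46)/2 = 0.375, v̄ = (0.70+0.80)/2 = 0.75 → q = 5.1×0.375×0.75 = 1.434 m³/s
Panel 3-4: Δb = 5.1 m, d̄ = (0.46+0.53)/2 = 0.495, v̄ = (0.80+1.01)/2 = 0.905 → q = 5.1×0.495×0.905 = 2.285 m³/s
Panel 4-5: Δb = 6 m, d̄ = (0.53+0.17)/2 = 0.35, v̄ = (1.01+0.57)/2 = 0.79 → q = 6×0.35×0.79 = 1.659 m³/s
Q = Σ q = 5.602 m³/s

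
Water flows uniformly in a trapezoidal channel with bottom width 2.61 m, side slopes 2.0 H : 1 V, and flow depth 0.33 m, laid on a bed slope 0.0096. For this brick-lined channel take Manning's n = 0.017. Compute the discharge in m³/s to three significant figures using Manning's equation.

A = (b + z·y)·y = (2.61 + 2.0×0.33)×0.33 = 1.079 m²
P = b + 2y√(1+z²) = 2.61 + 2×0.33×√(1+2.0²) = 4.086 m
R = A/P = 1.079/4.086 = 0.2641 m
Q = (1/n)·A·R^(2/3)·S^(1/2) = (1/0.017) × 1.079 × 0.2641^(2/3) × 0.0096^(1/2) = 2.560 m³/s

2.56 m³/s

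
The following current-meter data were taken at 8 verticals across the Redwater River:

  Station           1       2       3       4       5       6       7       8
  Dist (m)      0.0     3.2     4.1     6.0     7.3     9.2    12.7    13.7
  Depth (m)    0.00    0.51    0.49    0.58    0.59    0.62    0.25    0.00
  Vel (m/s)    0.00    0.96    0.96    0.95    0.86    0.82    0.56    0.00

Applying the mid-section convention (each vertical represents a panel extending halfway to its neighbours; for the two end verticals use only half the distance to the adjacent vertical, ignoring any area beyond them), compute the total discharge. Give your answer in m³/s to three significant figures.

5.04 m³/s

w_2 = (4.1 − 0.0)/2 = 2.05 m; q_2 = 0.96 × 0.51 × 2.05 = 1.004 m³/s
w_3 = (6.0 − 3.2)/2 = 1.4 m; q_3 = 0.96 × 0.49 × 1.4 = 0.6586 m³/s
w_4 = (7.3 − 4.1)/2 = 1.6 m; q_4 = 0.95 × 0.58 × 1.6 = 0.8816 m³/s
w_5 = (9.2 − 6.0)/2 = 1.6 m; q_5 = 0.86 × 0.59 × 1.6 = 0.8118 m³/s
w_6 = (12.7 − 7.3)/2 = 2.7 m; q_6 = 0.82 × 0.62 × 2.7 = 1.373 m³/s
w_7 = (13.7 − 9.2)/2 = 2.25 m; q_7 = 0.56 × 0.25 × 2.25 = 0.3150 m³/s
Stations 1, 8 contribute zero (depth or velocity is 0).
Q = Σ qᵢ = 5.043 m³/s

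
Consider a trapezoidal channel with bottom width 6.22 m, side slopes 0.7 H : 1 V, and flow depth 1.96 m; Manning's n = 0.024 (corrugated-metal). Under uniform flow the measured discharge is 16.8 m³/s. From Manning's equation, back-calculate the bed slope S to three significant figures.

0.000491

A = (b + z·y)·y = (6.22 + 0.7×1.96)×1.96 = 14.88 m²
P = b + 2y√(1+z²) = 6.22 + 2×1.96×√(1+0.7²) = 11.00 m
R = A/P = 14.88/11.00 = 1.352 m
S = (Q·n / (1·A·R^(2/3)))² = (16.8×0.024 / (1×14.88×1.223))² = 0.0004910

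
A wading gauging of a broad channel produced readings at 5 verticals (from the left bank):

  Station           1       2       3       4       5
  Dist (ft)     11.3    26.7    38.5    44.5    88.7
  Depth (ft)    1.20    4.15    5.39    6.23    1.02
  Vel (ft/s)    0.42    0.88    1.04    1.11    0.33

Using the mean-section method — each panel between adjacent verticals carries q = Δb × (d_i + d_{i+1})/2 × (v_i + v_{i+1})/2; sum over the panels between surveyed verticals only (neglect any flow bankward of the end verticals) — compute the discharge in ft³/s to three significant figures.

Panel 1-2: Δb = 15.4 ft, d̄ = (1.20+4.15)/2 = 2.675, v̄ = (0.42+0.88)/2 = 0.65 → q = 15.4×2.675×0.65 = 26.78 ft³/s
Panel 2-3: Δb = 11.8 ft, d̄ = (4.15+5.39)/2 = 4.77, v̄ = (0.88+1.04)/2 = 0.96 → q = 11.8×4.77×0.96 = 54.03 ft³/s
Panel 3-4: Δb = 6 ft, d̄ = (5.39+6.23)/2 = 5.81, v̄ = (1.04+1.11)/2 = 1.075 → q = 6×5.81×1.075 = 37.47 ft³/s
Panel 4-5: Δb = 44.2 ft, d̄ = (6.23+1.02)/2 = 3.625, v̄ = (1.11+0.33)/2 = 0.72 → q = 44.2×3.625×0.72 = 115.4 ft³/s
Q = Σ q = 233.6 ft³/s

234 ft³/s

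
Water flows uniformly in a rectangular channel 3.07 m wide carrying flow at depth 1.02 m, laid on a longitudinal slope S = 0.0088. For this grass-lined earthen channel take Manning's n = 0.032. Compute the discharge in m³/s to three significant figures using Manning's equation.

6.62 m³/s

A = b·y = 3.07 × 1.02 = 3.131 m²
P = b + 2y = 3.07 + 2×1.02 = 5.110 m
R = A/P = 3.131/5.110 = 0.6128 m
Q = (1/n)·A·R^(2/3)·S^(1/2) = (1/0.032) × 3.131 × 0.6128^(2/3) × 0.0088^(1/2) = 6.623 m³/s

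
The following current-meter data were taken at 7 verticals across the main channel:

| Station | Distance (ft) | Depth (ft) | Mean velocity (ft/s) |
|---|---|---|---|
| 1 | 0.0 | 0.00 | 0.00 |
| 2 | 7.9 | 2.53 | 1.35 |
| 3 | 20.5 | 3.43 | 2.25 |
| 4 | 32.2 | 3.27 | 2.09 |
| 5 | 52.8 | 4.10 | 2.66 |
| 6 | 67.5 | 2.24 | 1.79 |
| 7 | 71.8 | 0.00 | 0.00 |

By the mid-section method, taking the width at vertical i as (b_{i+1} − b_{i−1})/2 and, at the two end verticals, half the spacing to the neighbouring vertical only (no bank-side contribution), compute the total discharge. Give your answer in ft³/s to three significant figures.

w_2 = (20.5 − 0.0)/2 = 10.25 ft; q_2 = 1.35 × 2.53 × 10.25 = 35.01 ft³/s
w_3 = (32.2 − 7.9)/2 = 12.15 ft; q_3 = 2.25 × 3.43 × 12.15 = 93.77 ft³/s
w_4 = (52.8 − 20.5)/2 = 16.15 ft; q_4 = 2.09 × 3.27 × 16.15 = 110.4 ft³/s
w_5 = (67.5 − 32.2)/2 = 17.65 ft; q_5 = 2.66 × 4.10 × 17.65 = 192.5 ft³/s
w_6 = (71.8 − 52.8)/2 = 9.5 ft; q_6 = 1.79 × 2.24 × 9.5 = 38.09 ft³/s
Stations 1, 7 contribute zero (depth or velocity is 0).
Q = Σ qᵢ = 469.7 ft³/s

470 ft³/s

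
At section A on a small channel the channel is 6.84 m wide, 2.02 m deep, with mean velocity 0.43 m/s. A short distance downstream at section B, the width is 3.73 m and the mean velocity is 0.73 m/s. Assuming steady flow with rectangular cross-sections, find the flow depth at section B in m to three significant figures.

Q = A₁V₁ = (6.84×2.02) × 0.43 = 5.941 m³/s
d₂ = Q/(b₂ V₂) = 5.941/(3.73×0.73) = 2.182 m

2.18 m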